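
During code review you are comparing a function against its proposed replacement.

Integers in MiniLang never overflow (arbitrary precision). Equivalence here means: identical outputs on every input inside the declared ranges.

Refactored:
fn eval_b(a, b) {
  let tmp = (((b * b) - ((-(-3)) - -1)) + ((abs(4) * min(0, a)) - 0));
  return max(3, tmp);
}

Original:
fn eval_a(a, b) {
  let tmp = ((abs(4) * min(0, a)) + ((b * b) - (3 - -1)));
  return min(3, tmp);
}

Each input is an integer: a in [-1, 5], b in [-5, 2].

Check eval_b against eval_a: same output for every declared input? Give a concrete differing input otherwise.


At a=-1, b=-5: eval_a gives 3, eval_b gives 17.
verdict: not equivalent; witness: a=-1, b=-5


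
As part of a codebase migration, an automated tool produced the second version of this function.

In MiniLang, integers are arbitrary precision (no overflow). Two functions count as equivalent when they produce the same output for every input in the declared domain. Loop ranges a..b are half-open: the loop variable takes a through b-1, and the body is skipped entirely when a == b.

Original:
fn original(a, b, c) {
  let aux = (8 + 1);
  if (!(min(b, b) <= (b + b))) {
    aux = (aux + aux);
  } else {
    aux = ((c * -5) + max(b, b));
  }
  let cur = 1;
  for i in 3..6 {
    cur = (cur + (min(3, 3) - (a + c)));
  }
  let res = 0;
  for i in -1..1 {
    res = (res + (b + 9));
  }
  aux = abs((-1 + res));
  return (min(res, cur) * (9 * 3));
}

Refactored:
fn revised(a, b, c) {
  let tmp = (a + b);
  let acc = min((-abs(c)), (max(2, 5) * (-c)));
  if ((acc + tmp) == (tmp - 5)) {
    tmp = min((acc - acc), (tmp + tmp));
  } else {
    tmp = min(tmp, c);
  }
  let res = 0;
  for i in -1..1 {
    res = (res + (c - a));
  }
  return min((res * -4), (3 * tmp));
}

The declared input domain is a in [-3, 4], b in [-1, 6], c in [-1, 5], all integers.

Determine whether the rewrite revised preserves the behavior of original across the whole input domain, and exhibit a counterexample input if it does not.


These are not equivalent — on a=-3, b=-1, c=-1 the outputs split (432 vs -16).
original: aux = 9; (!(min(b, b) <= (b + b))) -> true; aux = 18; cur = 1; [i=3]; cur = 8; [i=4]; cur = 15; [i=5]; cur = 22; res = 0; [i=-1]; res = 8; [i=0]; res = 16; aux = 15; return 432
revised: tmp = -4; acc = -1; ((acc + tmp) == (tmp - 5)) -> false; tmp = -4; res = 0; [i=-1]; res = 2; [i=0]; res = 4; return -16
verdict: not equivalent; witness: a=-3, b=-1, c=-1


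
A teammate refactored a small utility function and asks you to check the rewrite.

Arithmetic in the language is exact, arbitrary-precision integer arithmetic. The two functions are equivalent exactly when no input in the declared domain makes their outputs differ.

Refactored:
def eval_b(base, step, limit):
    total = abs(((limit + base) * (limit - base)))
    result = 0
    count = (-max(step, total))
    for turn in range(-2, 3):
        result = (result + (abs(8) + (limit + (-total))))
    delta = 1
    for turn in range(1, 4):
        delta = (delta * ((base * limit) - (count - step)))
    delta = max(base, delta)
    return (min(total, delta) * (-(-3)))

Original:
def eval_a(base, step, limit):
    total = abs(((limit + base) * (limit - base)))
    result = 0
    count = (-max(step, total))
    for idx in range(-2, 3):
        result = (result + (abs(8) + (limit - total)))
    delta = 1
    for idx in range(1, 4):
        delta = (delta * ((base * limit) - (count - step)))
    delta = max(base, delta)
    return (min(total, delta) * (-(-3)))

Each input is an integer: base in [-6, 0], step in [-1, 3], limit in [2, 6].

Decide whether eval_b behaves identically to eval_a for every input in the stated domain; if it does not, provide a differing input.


Although local variable names differ, and arithmetic usage differs, 175/175 inputs agree.
verdict: equivalent


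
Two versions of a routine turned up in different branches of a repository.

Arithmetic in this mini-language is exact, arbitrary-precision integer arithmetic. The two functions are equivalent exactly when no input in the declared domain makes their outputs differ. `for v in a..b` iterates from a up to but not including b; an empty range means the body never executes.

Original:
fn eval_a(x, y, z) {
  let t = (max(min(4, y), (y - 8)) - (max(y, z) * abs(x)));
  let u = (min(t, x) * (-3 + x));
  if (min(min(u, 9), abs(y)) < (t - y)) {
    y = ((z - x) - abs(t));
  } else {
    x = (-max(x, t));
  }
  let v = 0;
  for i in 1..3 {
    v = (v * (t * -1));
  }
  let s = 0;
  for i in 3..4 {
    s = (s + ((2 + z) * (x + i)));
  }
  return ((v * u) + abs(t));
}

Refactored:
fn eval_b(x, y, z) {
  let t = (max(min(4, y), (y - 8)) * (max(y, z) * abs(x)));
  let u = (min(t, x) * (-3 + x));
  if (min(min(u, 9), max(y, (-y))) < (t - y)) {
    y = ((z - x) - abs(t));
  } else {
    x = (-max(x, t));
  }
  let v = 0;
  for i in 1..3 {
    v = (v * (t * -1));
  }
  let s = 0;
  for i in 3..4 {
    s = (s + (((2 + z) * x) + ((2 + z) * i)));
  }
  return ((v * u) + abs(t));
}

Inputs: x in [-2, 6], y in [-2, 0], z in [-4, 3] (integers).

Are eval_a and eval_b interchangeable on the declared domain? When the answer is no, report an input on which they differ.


Try x=-2, y=-2, z=-4.
eval_a: t := 2 | u := 10 | (min(min(u, 9), abs(y)) < (t - y)): true | y := -4 | v := 0 | iter i=1: | v := 0 | iter i=2: | v := 0 | s := 0 | iter i=3: | s := -2 | result 2
eval_b: t := 8 | u := 10 | (min(min(u, 9), max(y, (-y))) < (t - y)): true | y := -10 | v := 0 | iter i=1: | v := 0 | iter i=2: | v := 0 | s := 0 | iter i=3: | s := -2 | result 8
2 against 8: the behavior changed.
verdict: not equivalent; witness: x=-2, y=-2, z=-4


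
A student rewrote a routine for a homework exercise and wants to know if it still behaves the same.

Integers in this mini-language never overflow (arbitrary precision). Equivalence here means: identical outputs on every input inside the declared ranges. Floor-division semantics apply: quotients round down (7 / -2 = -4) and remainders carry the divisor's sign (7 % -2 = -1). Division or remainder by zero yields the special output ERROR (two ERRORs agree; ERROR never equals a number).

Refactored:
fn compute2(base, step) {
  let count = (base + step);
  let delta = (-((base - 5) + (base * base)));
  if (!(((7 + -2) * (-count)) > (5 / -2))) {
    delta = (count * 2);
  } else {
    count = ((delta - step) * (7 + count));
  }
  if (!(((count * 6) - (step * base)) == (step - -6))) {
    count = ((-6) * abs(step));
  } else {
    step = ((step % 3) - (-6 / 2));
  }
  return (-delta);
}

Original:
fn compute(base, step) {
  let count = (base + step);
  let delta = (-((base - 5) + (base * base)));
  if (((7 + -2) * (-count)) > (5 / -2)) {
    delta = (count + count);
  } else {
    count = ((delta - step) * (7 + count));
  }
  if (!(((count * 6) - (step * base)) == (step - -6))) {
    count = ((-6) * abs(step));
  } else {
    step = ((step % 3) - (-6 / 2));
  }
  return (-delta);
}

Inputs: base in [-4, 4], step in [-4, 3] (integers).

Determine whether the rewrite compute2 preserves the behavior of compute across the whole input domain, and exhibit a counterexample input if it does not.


There is a counterexample at base=-4, step=-4: 16 on one side, 7 on the other.
compute: count becomes -8; next delta becomes -7; next (((7 + -2) * (-count)) > (5 / -2)) evaluates to true; next delta becomes -16; next (!(((count * 6) - (step * base)) == (step - -6))) evaluates to true; next count becomes -24; next final value 16
compute2: count becomes -8; next delta becomes -7; next (!(((7 + -2) * (-count)) > (5 / -2))) evaluates to false; next count becomes 3; next (!(((count * 6) - (step * base)) == (step - -6))) evaluates to false; next step becomes 5; next final value 7
verdict: not equivalent; witness: base=-4, step=-4


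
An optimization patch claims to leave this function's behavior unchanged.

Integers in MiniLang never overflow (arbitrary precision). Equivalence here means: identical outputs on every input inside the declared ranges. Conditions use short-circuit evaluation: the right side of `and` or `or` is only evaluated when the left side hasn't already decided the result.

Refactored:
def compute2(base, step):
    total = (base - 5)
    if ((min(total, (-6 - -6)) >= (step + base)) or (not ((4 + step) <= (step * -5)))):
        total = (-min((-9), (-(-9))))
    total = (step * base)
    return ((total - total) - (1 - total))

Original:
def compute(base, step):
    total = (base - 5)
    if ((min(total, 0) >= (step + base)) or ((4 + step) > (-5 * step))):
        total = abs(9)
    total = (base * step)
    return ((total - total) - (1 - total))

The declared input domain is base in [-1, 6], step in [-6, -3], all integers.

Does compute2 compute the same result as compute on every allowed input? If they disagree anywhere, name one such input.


Side by side, the visible changes include: min/max/abs usage differs; and comparison usage differs; and boolean connective usage differs; and constant usage differs; and arithmetic usage differs.
Spot check at base=1, step=-4 — compute: total becomes -4; next ((min(total, 0) >= (step + base)) or ((4 + step) > (-5 * step))) evaluates to false; next total becomes -4; next final value -5. compute2: total becomes -4; next ((min(total, (-6 - -6)) >= (step + base)) or (not ((4 + step) <= (step * -5)))) evaluates to false; next total becomes -4; next final value -5. Both give -5.
An exhaustive pass over the 32 declared inputs shows identical outputs.
verdict: equivalent


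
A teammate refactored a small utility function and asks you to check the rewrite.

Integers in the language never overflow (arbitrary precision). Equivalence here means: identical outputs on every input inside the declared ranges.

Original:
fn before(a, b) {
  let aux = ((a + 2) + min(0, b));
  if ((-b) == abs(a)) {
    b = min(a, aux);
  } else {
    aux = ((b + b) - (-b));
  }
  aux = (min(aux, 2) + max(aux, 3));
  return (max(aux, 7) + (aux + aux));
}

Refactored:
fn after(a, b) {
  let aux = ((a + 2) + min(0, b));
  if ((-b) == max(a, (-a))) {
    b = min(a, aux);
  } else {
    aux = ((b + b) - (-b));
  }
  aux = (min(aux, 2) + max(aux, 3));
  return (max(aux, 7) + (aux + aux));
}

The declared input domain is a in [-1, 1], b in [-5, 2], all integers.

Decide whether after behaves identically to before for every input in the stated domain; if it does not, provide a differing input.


Although min/max/abs usage differs, 24/24 inputs agree.
verdict: equivalent


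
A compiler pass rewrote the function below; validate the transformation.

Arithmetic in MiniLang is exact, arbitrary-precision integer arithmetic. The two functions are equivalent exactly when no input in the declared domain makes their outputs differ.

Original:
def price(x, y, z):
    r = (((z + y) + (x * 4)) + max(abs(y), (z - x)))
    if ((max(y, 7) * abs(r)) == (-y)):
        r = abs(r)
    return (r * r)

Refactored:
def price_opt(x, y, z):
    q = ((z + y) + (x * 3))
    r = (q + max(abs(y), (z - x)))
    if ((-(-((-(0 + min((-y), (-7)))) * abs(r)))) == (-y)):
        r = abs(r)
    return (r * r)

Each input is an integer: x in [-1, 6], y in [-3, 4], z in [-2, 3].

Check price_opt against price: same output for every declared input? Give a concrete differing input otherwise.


The rewrite breaks on x=-1, y=-3, z=-2, where the results are 36 and 25.
price: r := -6 | ((max(y, 7) * abs(r)) == (-y)): false | result 36
price_opt: q := -8 | r := -5 | ((-(-((-(0 + min((-y), (-7)))) * abs(r)))) == (-y)): false | result 25
verdict: not equivalent; witness: x=-1, y=-3, z=-2


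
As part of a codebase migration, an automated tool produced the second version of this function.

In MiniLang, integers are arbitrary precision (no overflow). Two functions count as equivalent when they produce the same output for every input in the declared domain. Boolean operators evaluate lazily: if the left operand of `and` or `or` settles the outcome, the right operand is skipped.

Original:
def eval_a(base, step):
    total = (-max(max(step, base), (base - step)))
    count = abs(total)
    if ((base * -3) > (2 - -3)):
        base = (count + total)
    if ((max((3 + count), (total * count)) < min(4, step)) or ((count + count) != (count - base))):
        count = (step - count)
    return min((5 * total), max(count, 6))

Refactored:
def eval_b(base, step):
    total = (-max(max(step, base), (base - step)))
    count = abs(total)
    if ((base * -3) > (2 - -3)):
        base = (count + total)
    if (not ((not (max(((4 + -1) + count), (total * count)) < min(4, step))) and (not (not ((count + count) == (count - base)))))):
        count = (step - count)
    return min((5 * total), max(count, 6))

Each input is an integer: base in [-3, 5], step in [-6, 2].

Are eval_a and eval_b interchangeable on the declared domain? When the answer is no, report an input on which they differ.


Reading the diff, among the changes: comparison usage differs; constant usage differs; boolean connective usage differs; arithmetic usage differs.
One worked example (base=-2, step=1) — eval_a: total := -1 | count := 1 | ((base * -3) > (2 - -3)): true | base := 0 | ((max((3 + count), (total * count)) < min(4, step)) or ((count + count) != (count - base))): true | count := 0 | result -5; eval_b: total := -1 | count := 1 | ((base * -3) > (2 - -3)): true | base := 0 | (not ((not (max(((4 + -1) + count), (total * count)) < min(4, step))) and (not (not ((count + count) == (count - base)))))): true | count := 0 | result -5; agreement on -5.
Across all 81 domain points the two functions coincide.
verdict: equivalent


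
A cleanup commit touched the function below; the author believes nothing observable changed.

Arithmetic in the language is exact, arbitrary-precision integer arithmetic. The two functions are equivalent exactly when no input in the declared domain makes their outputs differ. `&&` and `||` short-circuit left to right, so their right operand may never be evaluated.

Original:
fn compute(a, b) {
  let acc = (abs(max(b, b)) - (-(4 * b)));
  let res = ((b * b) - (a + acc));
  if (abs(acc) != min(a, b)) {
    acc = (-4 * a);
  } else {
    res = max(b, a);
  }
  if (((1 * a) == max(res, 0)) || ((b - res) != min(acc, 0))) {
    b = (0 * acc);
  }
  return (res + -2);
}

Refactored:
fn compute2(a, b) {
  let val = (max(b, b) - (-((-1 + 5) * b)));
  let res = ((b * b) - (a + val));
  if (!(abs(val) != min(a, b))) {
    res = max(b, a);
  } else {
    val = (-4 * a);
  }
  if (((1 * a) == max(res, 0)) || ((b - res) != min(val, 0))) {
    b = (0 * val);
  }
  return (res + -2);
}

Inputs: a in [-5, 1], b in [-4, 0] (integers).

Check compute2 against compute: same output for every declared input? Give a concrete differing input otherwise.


a=-5, b=-4 yields 31 from compute but 39 from compute2.
verdict: not equivalent; witness: a=-5, b=-4


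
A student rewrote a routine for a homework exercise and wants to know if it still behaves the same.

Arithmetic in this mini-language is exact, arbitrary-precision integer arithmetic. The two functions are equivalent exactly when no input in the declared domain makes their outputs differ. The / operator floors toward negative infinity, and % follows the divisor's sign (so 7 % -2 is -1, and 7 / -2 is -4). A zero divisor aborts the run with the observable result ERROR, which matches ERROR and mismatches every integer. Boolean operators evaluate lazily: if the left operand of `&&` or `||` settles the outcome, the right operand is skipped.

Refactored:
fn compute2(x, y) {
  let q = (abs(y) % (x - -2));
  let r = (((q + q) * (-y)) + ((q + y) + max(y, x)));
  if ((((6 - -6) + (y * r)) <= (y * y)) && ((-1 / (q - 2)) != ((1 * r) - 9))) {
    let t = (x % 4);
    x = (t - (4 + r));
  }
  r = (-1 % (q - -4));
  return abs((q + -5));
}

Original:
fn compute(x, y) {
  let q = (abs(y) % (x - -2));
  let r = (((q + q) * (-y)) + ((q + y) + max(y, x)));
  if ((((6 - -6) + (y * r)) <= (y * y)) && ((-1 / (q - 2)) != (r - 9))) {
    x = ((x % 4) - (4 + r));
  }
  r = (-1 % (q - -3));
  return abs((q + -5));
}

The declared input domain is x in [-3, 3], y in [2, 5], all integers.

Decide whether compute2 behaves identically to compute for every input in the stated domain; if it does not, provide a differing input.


The edit looks behavioral (`-3` became `-4`), but over these ranges it never changes the outcome.
Spot check at x=-3, y=4 — compute: q=0, then r=8, then ((((6 - -6) + (y * r)) <= (y * y)) && ((-1 / (q - 2)) != (r - 9))) is false, then r=2, then returns 5. compute2: q=0, then r=8, then ((((6 - -6) + (y * r)) <= (y * y)) && ((-1 / (q - 2)) != ((1 * r) - 9))) is false, then r=3, then returns 5. Both give 5.
An exhaustive pass over the 28 declared inputs shows identical outputs.
verdict: equivalent


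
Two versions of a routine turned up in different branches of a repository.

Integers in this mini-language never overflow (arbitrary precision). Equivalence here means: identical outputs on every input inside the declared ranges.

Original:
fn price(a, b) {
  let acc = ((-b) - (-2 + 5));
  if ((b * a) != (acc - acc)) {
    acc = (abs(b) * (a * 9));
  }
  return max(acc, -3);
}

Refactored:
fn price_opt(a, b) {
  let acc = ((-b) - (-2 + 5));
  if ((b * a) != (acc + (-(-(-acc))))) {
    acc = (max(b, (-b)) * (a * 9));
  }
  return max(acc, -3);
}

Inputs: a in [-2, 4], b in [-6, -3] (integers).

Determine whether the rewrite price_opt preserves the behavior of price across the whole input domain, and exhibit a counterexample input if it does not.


Equivalent — the differences include arithmetic usage differs, plus min/max/abs usage differs, yet no declared input distinguishes the two.
As a probe, take a=1, b=-6: price runs acc=3, then ((b * a) != (acc - acc)) is true, then acc=54, then returns 54; price_opt runs acc=3, then ((b * a) != (acc + (-(-(-acc))))) is true, then acc=54, then returns 54; both end at 54.
Across all 28 domain points the two functions coincide.
verdict: equivalent


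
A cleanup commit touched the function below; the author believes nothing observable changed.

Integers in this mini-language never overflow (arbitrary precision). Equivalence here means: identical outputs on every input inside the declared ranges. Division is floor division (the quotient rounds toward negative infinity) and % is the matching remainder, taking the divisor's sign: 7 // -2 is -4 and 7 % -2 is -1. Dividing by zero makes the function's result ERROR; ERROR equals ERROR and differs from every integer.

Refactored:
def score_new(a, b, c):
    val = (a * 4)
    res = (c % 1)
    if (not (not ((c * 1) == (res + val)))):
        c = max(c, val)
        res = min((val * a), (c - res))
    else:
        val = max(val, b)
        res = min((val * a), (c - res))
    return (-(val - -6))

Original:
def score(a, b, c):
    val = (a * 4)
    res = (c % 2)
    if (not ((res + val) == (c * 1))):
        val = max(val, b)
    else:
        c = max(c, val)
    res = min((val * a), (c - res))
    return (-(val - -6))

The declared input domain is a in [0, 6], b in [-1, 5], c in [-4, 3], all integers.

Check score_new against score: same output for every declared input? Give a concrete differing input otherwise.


These are not equivalent — on a=0, b=1, c=1 the outputs split (-6 vs -7).
score: val becomes 0; next res becomes 1; next (not ((res + val) == (c * 1))) evaluates to false; next c becomes 1; next res becomes 0; next final value -6
score_new: val becomes 0; next res becomes 0; next (not (not ((c * 1) == (res + val)))) evaluates to false; next val becomes 1; next res becomes 0; next final value -7
verdict: not equivalent; witness: a=0, b=1, c=1


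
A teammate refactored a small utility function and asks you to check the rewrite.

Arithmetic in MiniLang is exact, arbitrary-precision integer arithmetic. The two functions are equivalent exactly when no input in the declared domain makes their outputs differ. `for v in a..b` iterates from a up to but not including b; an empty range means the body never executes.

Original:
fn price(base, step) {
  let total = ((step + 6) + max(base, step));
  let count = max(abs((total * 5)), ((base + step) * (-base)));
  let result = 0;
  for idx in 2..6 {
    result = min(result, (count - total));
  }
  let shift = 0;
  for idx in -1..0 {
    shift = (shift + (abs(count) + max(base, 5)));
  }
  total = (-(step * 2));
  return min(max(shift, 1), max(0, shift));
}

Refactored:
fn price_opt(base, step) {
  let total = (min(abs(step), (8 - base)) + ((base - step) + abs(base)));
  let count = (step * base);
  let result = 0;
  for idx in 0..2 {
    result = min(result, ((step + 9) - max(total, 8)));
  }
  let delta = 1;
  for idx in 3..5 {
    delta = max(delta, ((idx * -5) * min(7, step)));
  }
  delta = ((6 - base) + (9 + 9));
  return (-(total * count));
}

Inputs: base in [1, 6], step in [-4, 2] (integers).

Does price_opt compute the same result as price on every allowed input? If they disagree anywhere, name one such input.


Not equivalent: base=1, step=-4 separates them (20 vs 40).
price: total becomes 3; next count becomes 15; next result becomes 0; next at idx=2:; next result becomes 0; next at idx=3:; next result becomes 0; next at idx=4:; next result becomes 0; next at idx=5:; next result becomes 0; next shift becomes 0; next at idx=-1:; next shift becomes 20; next total becomes 8; next final value 20
price_opt: total becomes 10; next count becomes -4; next result becomes 0; next at idx=0:; next result becomes -5; next at idx=1:; next result becomes -5; next delta becomes 1; next at idx=3:; next delta becomes 60; next at idx=4:; next delta becomes 80; next delta becomes 23; next final value 40
verdict: not equivalent; witness: base=1, step=-4


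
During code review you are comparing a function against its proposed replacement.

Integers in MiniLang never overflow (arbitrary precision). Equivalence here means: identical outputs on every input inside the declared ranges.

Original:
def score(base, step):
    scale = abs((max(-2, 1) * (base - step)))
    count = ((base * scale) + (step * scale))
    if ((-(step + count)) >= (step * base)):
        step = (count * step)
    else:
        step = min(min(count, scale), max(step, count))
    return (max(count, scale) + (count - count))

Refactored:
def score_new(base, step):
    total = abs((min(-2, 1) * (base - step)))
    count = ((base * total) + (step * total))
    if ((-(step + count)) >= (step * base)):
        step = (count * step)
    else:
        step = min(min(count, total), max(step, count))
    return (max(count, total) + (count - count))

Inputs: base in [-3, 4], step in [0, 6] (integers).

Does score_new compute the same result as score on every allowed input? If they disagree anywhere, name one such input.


At base=-3, step=0: score gives 3, score_new gives 6.
verdict: not equivalent; witness: base=-3, step=0


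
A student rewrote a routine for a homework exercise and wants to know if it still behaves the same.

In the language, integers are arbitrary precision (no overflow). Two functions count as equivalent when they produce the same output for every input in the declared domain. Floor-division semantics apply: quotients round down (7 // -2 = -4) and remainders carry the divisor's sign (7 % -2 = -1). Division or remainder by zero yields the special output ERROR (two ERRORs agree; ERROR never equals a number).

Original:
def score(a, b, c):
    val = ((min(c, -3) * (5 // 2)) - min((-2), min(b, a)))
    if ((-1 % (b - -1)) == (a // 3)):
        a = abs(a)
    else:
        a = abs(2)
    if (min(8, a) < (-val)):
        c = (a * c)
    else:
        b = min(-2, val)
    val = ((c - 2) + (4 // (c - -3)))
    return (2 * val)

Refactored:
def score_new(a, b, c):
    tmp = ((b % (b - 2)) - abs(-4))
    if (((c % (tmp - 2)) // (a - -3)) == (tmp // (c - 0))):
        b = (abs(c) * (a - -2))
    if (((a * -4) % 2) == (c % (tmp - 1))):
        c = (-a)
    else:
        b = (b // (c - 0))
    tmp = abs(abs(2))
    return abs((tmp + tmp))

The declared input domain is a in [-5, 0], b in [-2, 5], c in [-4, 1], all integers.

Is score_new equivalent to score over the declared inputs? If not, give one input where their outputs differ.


The rewrite breaks on a=-5, b=-2, c=-4, where the results are -22 and 4.
score: val = -3; ((-1 % (b - -1)) == (a // 3)) -> false; a = 2; (min(8, a) < (-val)) -> true; c = -8; val = -11; return -22
score_new: tmp = -6; (((c % (tmp - 2)) // (a - -3)) == (tmp // (c - 0))) -> false; (((a * -4) % 2) == (c % (tmp - 1))) -> false; b = 0; tmp = 2; return 4
verdict: not equivalent; witness: a=-5, b=-2, c=-4


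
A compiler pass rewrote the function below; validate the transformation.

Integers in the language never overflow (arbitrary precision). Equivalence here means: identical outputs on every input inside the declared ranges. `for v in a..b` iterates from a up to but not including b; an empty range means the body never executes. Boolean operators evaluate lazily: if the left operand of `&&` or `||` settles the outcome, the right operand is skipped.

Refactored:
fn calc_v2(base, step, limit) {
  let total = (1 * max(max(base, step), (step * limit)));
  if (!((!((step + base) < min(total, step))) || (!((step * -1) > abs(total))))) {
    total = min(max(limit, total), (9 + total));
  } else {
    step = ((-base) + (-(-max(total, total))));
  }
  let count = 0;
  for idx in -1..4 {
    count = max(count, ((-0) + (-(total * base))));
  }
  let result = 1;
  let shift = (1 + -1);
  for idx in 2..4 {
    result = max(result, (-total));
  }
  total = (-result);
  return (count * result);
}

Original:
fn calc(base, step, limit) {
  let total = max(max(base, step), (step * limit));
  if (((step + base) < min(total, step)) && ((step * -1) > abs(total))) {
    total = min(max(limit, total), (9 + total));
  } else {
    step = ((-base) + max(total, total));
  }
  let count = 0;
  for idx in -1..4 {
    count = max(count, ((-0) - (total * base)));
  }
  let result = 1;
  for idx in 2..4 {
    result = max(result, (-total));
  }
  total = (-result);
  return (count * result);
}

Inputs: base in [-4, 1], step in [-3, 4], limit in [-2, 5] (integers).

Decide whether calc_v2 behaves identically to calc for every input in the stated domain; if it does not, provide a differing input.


Although arithmetic usage differs; statement counts differ; constant usage differs; boolean connective usage differs; local variable names differ, 384/384 inputs agree.
verdict: equivalent


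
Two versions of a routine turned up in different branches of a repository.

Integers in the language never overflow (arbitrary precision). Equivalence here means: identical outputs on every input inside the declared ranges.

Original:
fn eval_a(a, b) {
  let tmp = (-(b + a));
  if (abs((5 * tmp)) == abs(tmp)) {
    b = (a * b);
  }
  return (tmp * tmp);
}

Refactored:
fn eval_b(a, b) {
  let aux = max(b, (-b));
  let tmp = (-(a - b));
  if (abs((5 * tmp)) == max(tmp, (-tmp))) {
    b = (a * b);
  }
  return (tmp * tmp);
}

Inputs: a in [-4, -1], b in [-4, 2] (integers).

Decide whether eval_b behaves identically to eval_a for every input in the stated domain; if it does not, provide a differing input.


Not equivalent: a=-4, b=-4 separates them (64 vs 0).
eval_a: tmp := 8 | (abs((5 * tmp)) == abs(tmp)): false | result 64
eval_b: aux := 4 | tmp := 0 | (abs((5 * tmp)) == max(tmp, (-tmp))): true | b := 16 | result 0
verdict: not equivalent; witness: a=-4, b=-4


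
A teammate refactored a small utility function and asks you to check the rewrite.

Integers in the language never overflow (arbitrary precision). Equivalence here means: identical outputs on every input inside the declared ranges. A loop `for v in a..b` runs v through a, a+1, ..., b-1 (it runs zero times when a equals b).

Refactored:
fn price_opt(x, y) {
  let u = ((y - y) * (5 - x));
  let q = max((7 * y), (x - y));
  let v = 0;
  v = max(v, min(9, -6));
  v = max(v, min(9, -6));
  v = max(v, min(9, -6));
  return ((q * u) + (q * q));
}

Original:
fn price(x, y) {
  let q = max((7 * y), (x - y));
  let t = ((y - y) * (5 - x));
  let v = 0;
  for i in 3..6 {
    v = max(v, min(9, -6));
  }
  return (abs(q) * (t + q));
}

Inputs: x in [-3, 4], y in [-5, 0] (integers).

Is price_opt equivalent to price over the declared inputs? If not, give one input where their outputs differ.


The rewrite breaks on x=-3, y=-2, where the results are -1 and 1.
price: q=-1, then t=0, then v=0, then (i=3), then v=0, then (i=4), then v=0, then (i=5), then v=0, then returns -1
price_opt: u=0, then q=-1, then v=0, then v=0, then v=0, then v=0, then returns 1
verdict: not equivalent; witness: x=-3, y=-2


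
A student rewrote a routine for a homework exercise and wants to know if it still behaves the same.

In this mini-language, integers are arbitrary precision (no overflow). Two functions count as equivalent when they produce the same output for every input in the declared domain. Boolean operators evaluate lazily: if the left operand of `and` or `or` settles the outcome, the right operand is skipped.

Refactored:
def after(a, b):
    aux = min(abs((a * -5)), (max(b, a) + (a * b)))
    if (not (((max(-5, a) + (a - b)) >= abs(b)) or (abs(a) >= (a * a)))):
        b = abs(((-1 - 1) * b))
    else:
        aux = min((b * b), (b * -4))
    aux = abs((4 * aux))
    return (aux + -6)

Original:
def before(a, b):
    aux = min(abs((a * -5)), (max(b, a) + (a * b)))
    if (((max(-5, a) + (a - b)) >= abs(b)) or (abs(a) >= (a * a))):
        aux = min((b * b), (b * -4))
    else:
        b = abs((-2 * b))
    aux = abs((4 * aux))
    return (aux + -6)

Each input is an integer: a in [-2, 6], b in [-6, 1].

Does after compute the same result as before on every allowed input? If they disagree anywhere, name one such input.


The two are interchangeable: arithmetic usage differs; constant usage differs; boolean connective usage differs, and every declared input agrees.
As a probe, take a=5, b=-1: before runs aux := 0 | (((max(-5, a) + (a - b)) >= abs(b)) or (abs(a) >= (a * a))): true | aux := 1 | aux := 4 | result -2; after runs aux := 0 | (not (((max(-5, a) + (a - b)) >= abs(b)) or (abs(a) >= (a * a)))): false | aux := 1 | aux := 4 | result -2; both end at -2.
Sweeping the whole domain (72 inputs) finds no disagreement.
verdict: equivalent


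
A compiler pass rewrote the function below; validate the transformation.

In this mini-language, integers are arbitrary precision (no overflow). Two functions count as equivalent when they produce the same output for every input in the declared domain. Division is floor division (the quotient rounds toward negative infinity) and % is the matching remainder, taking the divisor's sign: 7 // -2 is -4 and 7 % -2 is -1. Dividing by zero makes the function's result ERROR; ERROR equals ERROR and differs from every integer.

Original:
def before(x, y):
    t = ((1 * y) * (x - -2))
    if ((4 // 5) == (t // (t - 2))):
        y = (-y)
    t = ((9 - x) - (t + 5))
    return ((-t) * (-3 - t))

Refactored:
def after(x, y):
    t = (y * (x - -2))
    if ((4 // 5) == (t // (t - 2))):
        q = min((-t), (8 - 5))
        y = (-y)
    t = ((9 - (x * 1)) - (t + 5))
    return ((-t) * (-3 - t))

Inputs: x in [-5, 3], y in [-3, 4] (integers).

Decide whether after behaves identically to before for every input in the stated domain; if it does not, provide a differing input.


Equivalent — the differences include constant usage differs, min/max/abs usage differs, statement counts differ, arithmetic usage differs, local variable names differ, yet no declared input distinguishes the two.
Tracing x=-3, y=0: before: t := 0 | ((4 // 5) == (t // (t - 2))): true | y := 0 | t := 7 | result 70 | after: t := 0 | ((4 // 5) == (t // (t - 2))): true | q := 0 | y := 0 | t := 7 | result 70 — matching result 70.
Sweeping the whole domain (72 inputs) finds no disagreement.
verdict: equivalent


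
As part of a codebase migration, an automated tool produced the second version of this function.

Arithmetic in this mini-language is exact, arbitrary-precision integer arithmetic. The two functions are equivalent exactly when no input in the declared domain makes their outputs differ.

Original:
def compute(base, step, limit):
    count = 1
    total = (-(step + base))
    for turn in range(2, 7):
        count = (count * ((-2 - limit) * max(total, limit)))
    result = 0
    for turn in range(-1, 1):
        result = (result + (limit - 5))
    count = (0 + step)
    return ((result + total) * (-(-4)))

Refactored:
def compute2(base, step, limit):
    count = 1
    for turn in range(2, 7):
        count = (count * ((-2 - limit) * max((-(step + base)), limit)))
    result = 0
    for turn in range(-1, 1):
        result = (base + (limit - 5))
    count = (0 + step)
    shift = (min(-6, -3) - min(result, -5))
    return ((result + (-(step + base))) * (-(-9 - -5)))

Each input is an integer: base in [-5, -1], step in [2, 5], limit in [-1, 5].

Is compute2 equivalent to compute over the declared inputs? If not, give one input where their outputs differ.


There is a counterexample at base=-5, step=2, limit=-1: -36 on one side, -32 on the other.
compute: count=1, then total=3, then (turn=2), then count=-3, then (turn=3), then count=9, then (turn=4), then count=-27, then (turn=5), then count=81, then (turn=6), then count=-243, then result=0, then (turn=-1), then result=-6, then (turn=0), then result=-12, then count=2, then returns -36
compute2: count=1, then (turn=2), then count=-3, then (turn=3), then count=9, then (turn=4), then count=-27, then (turn=5), then count=81, then (turn=6), then count=-243, then result=0, then (turn=-1), then result=-11, then (turn=0), then result=-11, then count=2, then shift=5, then returns -32
verdict: not equivalent; witness: base=-5, step=2, limit=-1


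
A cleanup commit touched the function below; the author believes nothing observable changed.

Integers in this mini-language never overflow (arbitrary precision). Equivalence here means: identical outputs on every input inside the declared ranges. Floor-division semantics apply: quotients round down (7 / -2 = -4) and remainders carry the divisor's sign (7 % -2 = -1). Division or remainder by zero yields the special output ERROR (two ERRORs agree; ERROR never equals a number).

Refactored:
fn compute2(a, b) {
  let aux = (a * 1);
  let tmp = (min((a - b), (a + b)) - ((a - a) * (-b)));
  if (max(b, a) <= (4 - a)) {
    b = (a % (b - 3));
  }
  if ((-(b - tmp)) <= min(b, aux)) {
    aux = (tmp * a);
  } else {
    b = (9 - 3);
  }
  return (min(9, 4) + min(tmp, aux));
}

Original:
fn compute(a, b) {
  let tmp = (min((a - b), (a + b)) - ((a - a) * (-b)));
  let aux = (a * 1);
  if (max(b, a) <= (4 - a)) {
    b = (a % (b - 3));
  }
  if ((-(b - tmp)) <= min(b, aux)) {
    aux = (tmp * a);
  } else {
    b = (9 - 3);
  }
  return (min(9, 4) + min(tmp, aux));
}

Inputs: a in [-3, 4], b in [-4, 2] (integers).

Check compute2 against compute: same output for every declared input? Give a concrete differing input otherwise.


Differences: same computation, different form — yet all 56 inputs agree.
verdict: equivalent


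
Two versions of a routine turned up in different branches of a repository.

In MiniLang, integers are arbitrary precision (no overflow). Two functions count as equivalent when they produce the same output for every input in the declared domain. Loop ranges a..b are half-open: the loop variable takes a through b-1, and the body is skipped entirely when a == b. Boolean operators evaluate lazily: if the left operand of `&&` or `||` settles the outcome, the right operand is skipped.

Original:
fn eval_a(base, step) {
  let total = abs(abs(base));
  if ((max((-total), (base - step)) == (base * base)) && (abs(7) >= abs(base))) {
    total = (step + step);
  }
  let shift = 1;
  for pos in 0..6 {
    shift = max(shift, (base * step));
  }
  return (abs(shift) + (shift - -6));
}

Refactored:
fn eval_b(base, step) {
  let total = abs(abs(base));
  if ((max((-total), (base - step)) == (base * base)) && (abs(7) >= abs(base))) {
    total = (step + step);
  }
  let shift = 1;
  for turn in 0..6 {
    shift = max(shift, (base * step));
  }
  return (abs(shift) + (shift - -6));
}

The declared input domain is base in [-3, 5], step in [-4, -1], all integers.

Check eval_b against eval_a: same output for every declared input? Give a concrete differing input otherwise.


The two versions differ — the changes include local variable names differ.
One worked example (base=0, step=-4) — eval_a: total=0, then ((max((-total), (base - step)) == (base * base)) && (abs(7) >= abs(base))) is false, then shift=1, then (pos=0), then shift=1, then (pos=1), then shift=1, then (pos=2), then shift=1, then (pos=3), then shift=1, then (pos=4), then shift=1, then (pos=5), then shift=1, then returns 8; eval_b: total=0, then ((max((-total), (base - step)) == (base * base)) && (abs(7) >= abs(base))) is false, then shift=1, then (turn=0), then shift=1, then (turn=1), then shift=1, then (turn=2), then shift=1, then (turn=3), then shift=1, then (turn=4), then shift=1, then (turn=5), then shift=1, then returns 8; agreement on 8.
Sweeping the whole domain (36 inputs) finds no disagreement.
verdict: equivalent


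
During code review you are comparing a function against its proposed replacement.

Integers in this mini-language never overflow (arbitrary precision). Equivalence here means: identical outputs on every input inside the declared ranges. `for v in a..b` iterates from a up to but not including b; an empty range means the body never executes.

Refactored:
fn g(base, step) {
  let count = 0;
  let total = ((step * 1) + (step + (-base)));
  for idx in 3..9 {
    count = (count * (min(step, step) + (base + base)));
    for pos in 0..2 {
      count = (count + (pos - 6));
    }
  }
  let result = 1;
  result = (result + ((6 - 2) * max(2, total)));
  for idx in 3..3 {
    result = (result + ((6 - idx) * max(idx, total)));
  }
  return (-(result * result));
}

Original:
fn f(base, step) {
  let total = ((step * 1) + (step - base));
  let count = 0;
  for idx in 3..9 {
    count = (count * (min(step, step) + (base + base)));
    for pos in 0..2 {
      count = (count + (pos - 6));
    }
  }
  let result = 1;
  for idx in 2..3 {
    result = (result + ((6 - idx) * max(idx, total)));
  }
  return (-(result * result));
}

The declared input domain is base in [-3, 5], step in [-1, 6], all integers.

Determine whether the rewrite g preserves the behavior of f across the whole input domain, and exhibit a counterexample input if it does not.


The two are interchangeable: min/max/abs usage differs, loop structure differs, statement counts differ, arithmetic usage differs, constant usage differs, and every declared input agrees.
One worked example (base=2, step=4) — f: total=6, then count=0, then (idx=3), then count=0, then (pos=0), then count=-6, then (pos=1), then count=-11, then (idx=4), then count=-88, then (pos=0), then count=-94, then (pos=1), then count=-99, then (idx=5), then count=-792, then (pos=0), then count=-798, then (pos=1), then count=-803, then (idx=6), then count=-6424, then (pos=0), then count=-6430, then (pos=1), then count=-6435, then (idx=7), then count=-51480, then (pos=0), then count=-51486, then (pos=1), then count=-51491, then (idx=8), then count=-411928, then (pos=0), then count=-411934, then (pos=1), then count=-411939, then result=1, then (idx=2), then result=25, then returns -625; g: count=0, then total=6, then (idx=3), then count=0, then (pos=0), then count=-6, then (pos=1), then count=-11, then (idx=4), then count=-88, then (pos=0), then count=-94, then (pos=1), then count=-99, then (idx=5), then count=-792, then (pos=0), then count=-798, then (pos=1), then count=-803, then (idx=6), then count=-6424, then (pos=0), then count=-6430, then (pos=1), then count=-6435, then (idx=7), then count=-51480, then (pos=0), then count=-51486, then (pos=1), then count=-51491, then (idx=8), then count=-411928, then (pos=0), then count=-411934, then (pos=1), then count=-411939, then result=1, then result=25, then the loop over idx runs zero times, then returns -625; agreement on -625.
An exhaustive pass over the 72 declared inputs shows identical outputs.
verdict: equivalent


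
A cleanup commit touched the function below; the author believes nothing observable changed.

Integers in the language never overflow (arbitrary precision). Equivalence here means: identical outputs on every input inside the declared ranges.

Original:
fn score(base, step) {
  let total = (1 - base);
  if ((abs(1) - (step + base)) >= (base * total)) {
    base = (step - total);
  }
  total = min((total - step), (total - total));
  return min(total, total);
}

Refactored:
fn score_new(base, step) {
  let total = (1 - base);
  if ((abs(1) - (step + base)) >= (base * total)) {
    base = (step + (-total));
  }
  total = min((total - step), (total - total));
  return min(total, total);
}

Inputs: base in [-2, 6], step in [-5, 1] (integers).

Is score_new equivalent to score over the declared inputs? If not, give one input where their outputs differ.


The two versions differ — the changes include arithmetic usage differs.
Spot check at base=2, step=-5 — score: total=-1, then ((abs(1) - (step + base)) >= (base * total)) is true, then base=-4, then total=0, then returns 0. score_new: total=-1, then ((abs(1) - (step + base)) >= (base * total)) is true, then base=-4, then total=0, then returns 0. Both give 0.
Checked all 63 inputs in the declared domain: the outputs agree on every one.
verdict: equivalent
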